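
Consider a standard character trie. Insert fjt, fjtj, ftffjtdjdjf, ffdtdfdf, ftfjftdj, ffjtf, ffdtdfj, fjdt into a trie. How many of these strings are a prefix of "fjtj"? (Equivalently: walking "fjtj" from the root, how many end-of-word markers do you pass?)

Walk "fjtj" from the root; an end-of-word marker is hit whenever a stored word is a prefix of "fjtj".
Prefixes of the query that are stored words: "fjt", "fjtj"
Count: 2

2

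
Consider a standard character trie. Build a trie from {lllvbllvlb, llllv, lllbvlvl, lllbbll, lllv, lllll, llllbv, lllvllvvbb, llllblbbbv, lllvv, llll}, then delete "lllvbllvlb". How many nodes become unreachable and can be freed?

After clearing the end-marker at "lllvbllvlb", prune upward until reaching a node still needed by another word.
The suffix "bllvlb" (6 nodes) is used only by "lllvbllvlb"; the node for "lllv" still has the child "l", so pruning stops there.
Nodes removed: 6

6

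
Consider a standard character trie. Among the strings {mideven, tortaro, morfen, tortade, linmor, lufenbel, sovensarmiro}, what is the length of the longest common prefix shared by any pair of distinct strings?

Look for the deepest trie node that still has at least two words in its subtree.
e.g. "tortade" and "tortaro" share the prefix "torta" of length 5; no pair shares a longer one.
Longest shared-prefix length: 5

5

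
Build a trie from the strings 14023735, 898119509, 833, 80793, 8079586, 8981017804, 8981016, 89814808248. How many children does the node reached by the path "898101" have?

Walk "898101" from the root, arriving at one node.
Distinct next characters after "898101": 6, 7.
That node has 2 child edges.

2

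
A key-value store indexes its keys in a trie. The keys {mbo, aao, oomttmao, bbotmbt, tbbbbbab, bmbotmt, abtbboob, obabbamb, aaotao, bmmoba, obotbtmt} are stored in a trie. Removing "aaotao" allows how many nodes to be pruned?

After clearing the end-marker at "aaotao", prune upward until reaching a node still needed by another word.
The suffix "tao" (3 nodes) is used only by "aaotao"; "aao" is itself a stored word, so pruning stops there.
Nodes removed: 3

3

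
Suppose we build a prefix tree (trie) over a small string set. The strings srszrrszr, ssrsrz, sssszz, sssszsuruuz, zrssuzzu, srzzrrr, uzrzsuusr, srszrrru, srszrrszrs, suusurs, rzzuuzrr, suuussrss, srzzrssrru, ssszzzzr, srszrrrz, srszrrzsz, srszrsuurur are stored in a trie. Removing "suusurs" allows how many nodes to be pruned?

Walk "suusurs" from the leaf back toward the root, removing each node that no remaining word uses.
The suffix "surs" (4 nodes) is used only by "suusurs"; the node for "suu" still has the child "u", so pruning stops there.
Nodes removed: 4

4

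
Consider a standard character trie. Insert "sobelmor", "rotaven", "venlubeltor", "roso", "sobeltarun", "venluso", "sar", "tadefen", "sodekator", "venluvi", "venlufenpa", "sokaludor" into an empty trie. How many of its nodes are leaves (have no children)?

A leaf is a node with no children — equivalently, the end of a word that is not a proper prefix of any other stored word.
Those words: "roso", "rotaven", "sar", "sobelmor", "sobeltarun", "sodekator", "sokaludor", "tadefen", "venlubeltor", "venlufenpa", "venluso", "venluvi"
Leaf count: 12

12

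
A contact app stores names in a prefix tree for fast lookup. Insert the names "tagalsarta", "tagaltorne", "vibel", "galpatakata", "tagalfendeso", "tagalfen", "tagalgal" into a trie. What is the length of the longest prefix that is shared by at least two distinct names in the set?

Look for the deepest trie node that still has at least two words in its subtree.
e.g. "tagalfen" and "tagalfendeso" share the prefix "tagalfen" of length 8; no pair shares a longer one.
Longest shared-prefix length: 8

8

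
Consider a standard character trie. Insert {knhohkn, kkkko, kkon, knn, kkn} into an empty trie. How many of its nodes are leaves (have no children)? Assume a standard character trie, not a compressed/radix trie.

5

Leaves are exactly the stored words that no other stored word extends.
Those words: "kkkko", "kkn", "kkon", "knhohkn", "knn"
Leaf count: 5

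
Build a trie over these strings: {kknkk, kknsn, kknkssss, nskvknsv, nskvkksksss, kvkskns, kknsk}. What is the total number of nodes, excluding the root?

Trace insertions, counting only characters that open a new branch:
  "kknkk" → 5 new (k, k, n, k, k)
  "kknsn" → prefix "kkn" already present; 2 new (s, n)
  "kknkssss" → prefix "kknk" already present; 4 new (s, s, s, s)
  "nskvknsv" → 8 new (n, s, k, v, k, n, s, v)
  "nskvkksksss" → prefix "nskvk" already present; 6 new (k, s, k, s, s, s)
  "kvkskns" → prefix "k" already present; 6 new (v, k, s, k, n, s)
  "kknsk" → prefix "kkns" already present; 1 new (k)
Total nodes = 5 + 2 + 4 + 8 + 6 + 6 + 1 = 32

32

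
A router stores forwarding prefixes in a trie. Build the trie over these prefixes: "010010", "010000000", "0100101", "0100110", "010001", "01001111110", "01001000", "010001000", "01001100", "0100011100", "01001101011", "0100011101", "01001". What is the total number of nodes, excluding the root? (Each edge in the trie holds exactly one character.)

35

Trace insertions, counting only characters that open a new branch:
  "010010" → 6 new (0, 1, 0, 0, 1, 0)
  "010000000" → prefix "0100" already present; 5 new (0, 0, 0, 0, 0)
  "0100101" → prefix "010010" already present; 1 new (1)
  "0100110" → prefix "01001" already present; 2 new (1, 0)
  "010001" → prefix "01000" already present; 1 new (1)
  "01001111110" → prefix "010011" already present; 5 new (1, 1, 1, 1, 0)
  "01001000" → prefix "010010" already present; 2 new (0, 0)
  "010001000" → prefix "010001" already present; 3 new (0, 0, 0)
  "01001100" → prefix "0100110" already present; 1 new (0)
  "0100011100" → prefix "010001" already present; 4 new (1, 1, 0, 0)
  "01001101011" → prefix "0100110" already present; 4 new (1, 0, 1, 1)
  "0100011101" → prefix "010001110" already present; 1 new (1)
  "01001" → prefix "01001" already present; 0 new (none)
Total nodes = 6 + 5 + 1 + 2 + 1 + 5 + 2 + 3 + 1 + 4 + 4 + 1 + 0 = 35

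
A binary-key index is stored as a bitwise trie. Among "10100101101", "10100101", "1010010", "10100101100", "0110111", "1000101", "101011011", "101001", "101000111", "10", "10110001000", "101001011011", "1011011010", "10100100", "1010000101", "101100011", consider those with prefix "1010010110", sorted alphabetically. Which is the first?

10100101100

DFS of the "1010010110" subtree visits, in order: "10100101100", "10100101101", "101001011011"
Position 1: 10100101100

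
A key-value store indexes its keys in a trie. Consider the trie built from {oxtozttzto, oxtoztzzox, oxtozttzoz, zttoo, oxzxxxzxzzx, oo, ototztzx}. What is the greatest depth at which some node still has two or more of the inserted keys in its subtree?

Look for the deepest trie node that still has at least two words in its subtree.
"oxtozttzoz" and "oxtozttzto" agree on "oxtozttz" (8 characters) before diverging; nothing deeper is shared.
Longest shared-prefix length: 8

8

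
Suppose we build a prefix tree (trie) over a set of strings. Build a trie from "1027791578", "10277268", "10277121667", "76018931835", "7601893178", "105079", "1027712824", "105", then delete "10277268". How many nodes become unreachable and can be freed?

3

Walk "10277268" from the leaf back toward the root, removing each node that no remaining word uses.
The suffix "268" (3 nodes) is used only by "10277268"; the node for "10277" still has the child "9", so pruning stops there.
Nodes removed: 3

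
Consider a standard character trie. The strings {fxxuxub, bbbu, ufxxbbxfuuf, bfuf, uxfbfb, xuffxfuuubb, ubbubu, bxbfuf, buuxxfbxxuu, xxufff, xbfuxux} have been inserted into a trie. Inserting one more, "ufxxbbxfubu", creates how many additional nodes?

2

Walking "ufxxbbxfubu" from the root, the first 9 characters ("ufxxbbxfu") follow existing edges; "b" is the first miss.
So 11 − 9 = 2 new nodes.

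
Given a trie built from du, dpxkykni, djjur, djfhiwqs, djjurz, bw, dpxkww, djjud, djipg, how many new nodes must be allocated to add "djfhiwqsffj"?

3

The longest prefix of "djfhiwqsffj" already in the trie is "djfhiwqs" (length 8).
New nodes needed: |"djfhiwqsffj"| − 8 = 11 − 8 = 3.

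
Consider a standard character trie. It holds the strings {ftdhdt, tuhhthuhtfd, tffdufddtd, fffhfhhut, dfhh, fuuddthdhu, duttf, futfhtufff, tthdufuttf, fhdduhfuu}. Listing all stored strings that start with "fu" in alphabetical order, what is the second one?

fuuddthdhu

Words with prefix "fu", in lexicographic order: "futfhtufff", "fuuddthdhu"
Position 2: fuuddthdhu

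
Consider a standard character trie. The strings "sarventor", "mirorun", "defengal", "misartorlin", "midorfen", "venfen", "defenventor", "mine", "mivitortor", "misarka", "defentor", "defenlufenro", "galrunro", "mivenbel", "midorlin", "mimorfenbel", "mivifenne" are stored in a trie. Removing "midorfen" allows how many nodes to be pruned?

3

Walk "midorfen" from the leaf back toward the root, removing each node that no remaining word uses.
The suffix "fen" (3 nodes) is used only by "midorfen"; the node for "midor" still has the child "l", so pruning stops there.
Nodes removed: 3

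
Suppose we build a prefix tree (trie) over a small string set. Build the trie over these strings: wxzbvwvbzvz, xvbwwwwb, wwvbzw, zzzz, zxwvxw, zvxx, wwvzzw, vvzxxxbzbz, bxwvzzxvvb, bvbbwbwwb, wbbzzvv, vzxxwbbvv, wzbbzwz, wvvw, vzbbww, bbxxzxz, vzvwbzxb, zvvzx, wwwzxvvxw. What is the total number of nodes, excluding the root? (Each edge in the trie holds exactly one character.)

116

Trace insertions, counting only characters that open a new branch:
  "wxzbvwvbzvz" → 11 new (w, x, z, b, v, w, v, b, z, v, z)
  "xvbwwwwb" → 8 new (x, v, b, w, w, w, w, b)
  "wwvbzw" → prefix "w" already present; 5 new (w, v, b, z, w)
  "zzzz" → 4 new (z, z, z, z)
  "zxwvxw" → prefix "z" already present; 5 new (x, w, v, x, w)
  "zvxx" → prefix "z" already present; 3 new (v, x, x)
  "wwvzzw" → prefix "wwv" already present; 3 new (z, z, w)
  "vvzxxxbzbz" → 10 new (v, v, z, x, x, x, b, z, b, z)
  "bxwvzzxvvb" → 10 new (b, x, w, v, z, z, x, v, v, b)
  "bvbbwbwwb" → prefix "b" already present; 8 new (v, b, b, w, b, w, w, b)
  "wbbzzvv" → prefix "w" already present; 6 new (b, b, z, z, v, v)
  "vzxxwbbvv" → prefix "v" already present; 8 new (z, x, x, w, b, b, v, v)
  "wzbbzwz" → prefix "w" already present; 6 new (z, b, b, z, w, z)
  "wvvw" → prefix "w" already present; 3 new (v, v, w)
  "vzbbww" → prefix "vz" already present; 4 new (b, b, w, w)
  "bbxxzxz" → prefix "b" already present; 6 new (b, x, x, z, x, z)
  "vzvwbzxb" → prefix "vz" already present; 6 new (v, w, b, z, x, b)
  "zvvzx" → prefix "zv" already present; 3 new (v, z, x)
  "wwwzxvvxw" → prefix "ww" already present; 7 new (w, z, x, v, v, x, w)
Total nodes = 11 + 8 + 5 + 4 + 5 + 3 + 3 + 10 + 10 + 8 + 6 + 8 + 6 + 3 + 4 + 6 + 6 + 3 + 7 = 116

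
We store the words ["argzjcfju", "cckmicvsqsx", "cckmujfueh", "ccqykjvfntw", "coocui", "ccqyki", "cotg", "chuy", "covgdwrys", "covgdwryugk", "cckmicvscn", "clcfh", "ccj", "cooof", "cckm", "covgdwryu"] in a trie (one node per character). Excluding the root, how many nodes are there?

65

Insert word by word; a character creates a node only if that edge doesn't already exist:
  "argzjcfju" → 9 new (a, r, g, z, j, c, f, j, u)
  "cckmicvsqsx" → 11 new (c, c, k, m, i, c, v, s, q, s, x)
  "cckmujfueh" → prefix "cckm" already present; 6 new (u, j, f, u, e, h)
  "ccqykjvfntw" → prefix "cc" already present; 9 new (q, y, k, j, v, f, n, t, w)
  "coocui" → prefix "c" already present; 5 new (o, o, c, u, i)
  "ccqyki" → prefix "ccqyk" already present; 1 new (i)
  "cotg" → prefix "co" already present; 2 new (t, g)
  "chuy" → prefix "c" already present; 3 new (h, u, y)
  "covgdwrys" → prefix "co" already present; 7 new (v, g, d, w, r, y, s)
  "covgdwryugk" → prefix "covgdwry" already present; 3 new (u, g, k)
  "cckmicvscn" → prefix "cckmicvs" already present; 2 new (c, n)
  "clcfh" → prefix "c" already present; 4 new (l, c, f, h)
  "ccj" → prefix "cc" already present; 1 new (j)
  "cooof" → prefix "coo" already present; 2 new (o, f)
  "cckm" → prefix "cckm" already present; 0 new (none)
  "covgdwryu" → prefix "covgdwryu" already present; 0 new (none)
Total nodes = 9 + 11 + 6 + 9 + 5 + 1 + 2 + 3 + 7 + 3 + 2 + 4 + 1 + 2 + 0 + 0 = 65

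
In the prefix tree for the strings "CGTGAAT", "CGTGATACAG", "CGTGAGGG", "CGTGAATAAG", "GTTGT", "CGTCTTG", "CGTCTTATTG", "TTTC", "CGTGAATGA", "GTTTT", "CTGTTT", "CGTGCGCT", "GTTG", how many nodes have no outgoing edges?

11

A leaf is a node with no children — equivalently, the end of a word that is not a proper prefix of any other stored word.
Those words: "CGTCTTATTG", "CGTCTTG", "CGTGAATAAG", "CGTGAATGA", "CGTGAGGG", "CGTGATACAG", "CGTGCGCT", "CTGTTT", "GTTGT", "GTTTT", "TTTC"
Leaf count: 11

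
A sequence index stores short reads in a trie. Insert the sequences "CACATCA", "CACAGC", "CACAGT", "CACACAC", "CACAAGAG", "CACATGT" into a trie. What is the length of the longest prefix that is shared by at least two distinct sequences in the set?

The deepest shared node is where two words last agree before diverging.
e.g. "CACAGC" and "CACAGT" share the prefix "CACAG" of length 5; no pair shares a longer one.
Longest shared-prefix length: 5

5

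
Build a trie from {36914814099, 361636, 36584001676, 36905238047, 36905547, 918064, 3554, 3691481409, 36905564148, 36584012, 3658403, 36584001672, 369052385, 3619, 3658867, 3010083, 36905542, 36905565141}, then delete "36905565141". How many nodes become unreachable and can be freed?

4

After clearing the end-marker at "36905565141", prune upward until reaching a node still needed by another word.
The suffix "5141" (4 nodes) is used only by "36905565141"; the node for "3690556" still has the child "4", so pruning stops there.
Nodes removed: 4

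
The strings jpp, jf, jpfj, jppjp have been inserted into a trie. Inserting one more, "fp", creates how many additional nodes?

2

No existing word starts with "f", so every character of "fp" needs a new node.
2 − 0 = 2 new nodes.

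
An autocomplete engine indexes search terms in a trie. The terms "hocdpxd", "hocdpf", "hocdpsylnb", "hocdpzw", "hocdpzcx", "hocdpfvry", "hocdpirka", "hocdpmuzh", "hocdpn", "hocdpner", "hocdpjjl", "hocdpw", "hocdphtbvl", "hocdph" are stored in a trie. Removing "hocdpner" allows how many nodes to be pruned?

2

Walk "hocdpner" from the leaf back toward the root, removing each node that no remaining word uses.
The suffix "er" (2 nodes) is used only by "hocdpner"; "hocdpn" is itself a stored word, so pruning stops there.
Nodes removed: 2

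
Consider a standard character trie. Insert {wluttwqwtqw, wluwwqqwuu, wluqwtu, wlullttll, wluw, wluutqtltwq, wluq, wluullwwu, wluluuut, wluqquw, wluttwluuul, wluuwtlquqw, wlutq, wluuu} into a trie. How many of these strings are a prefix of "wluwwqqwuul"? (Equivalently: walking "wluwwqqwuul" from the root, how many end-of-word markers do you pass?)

2

Check each prefix of "wluwwqqwuul" against the stored set — each match is an end-marker on the path.
Prefixes of the query that are stored words: "wluw", "wluwwqqwuu"
Count: 2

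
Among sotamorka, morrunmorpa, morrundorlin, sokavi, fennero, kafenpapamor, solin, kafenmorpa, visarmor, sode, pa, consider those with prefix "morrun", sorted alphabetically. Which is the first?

Words with prefix "morrun", in lexicographic order: "morrundorlin", "morrunmorpa"
Position 1: morrundorlin

morrundorlin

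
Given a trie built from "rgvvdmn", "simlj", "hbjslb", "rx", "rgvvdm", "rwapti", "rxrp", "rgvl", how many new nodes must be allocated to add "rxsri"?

3

"rx" is already a path in the trie; the remaining "sri" must be added.
So 5 − 2 = 3 new nodes.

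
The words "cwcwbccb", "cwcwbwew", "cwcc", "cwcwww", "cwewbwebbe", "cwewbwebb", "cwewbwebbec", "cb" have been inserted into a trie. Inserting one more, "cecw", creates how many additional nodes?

The longest prefix of "cecw" already in the trie is "c" (length 1).
So 4 − 1 = 3 new nodes.

3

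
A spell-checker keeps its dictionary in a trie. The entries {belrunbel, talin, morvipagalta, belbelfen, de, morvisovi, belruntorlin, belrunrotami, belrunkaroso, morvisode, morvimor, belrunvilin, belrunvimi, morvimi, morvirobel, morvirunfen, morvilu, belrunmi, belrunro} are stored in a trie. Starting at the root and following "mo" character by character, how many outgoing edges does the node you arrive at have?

The children of the "mo" node are the distinct next characters among strings starting with "mo".
Distinct next characters after "mo": r.
That node has 1 child edge.

1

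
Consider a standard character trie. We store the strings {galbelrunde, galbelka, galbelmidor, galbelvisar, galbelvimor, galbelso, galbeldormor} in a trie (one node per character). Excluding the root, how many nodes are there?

34

Insert word by word; a character creates a node only if that edge doesn't already exist:
  "galbelrunde" → 11 new (g, a, l, b, e, l, r, u, n, d, e)
  "galbelka" → prefix "galbel" already present; 2 new (k, a)
  "galbelmidor" → prefix "galbel" already present; 5 new (m, i, d, o, r)
  "galbelvisar" → prefix "galbel" already present; 5 new (v, i, s, a, r)
  "galbelvimor" → prefix "galbelvi" already present; 3 new (m, o, r)
  "galbelso" → prefix "galbel" already present; 2 new (s, o)
  "galbeldormor" → prefix "galbel" already present; 6 new (d, o, r, m, o, r)
Total nodes = 11 + 2 + 5 + 5 + 3 + 2 + 6 = 34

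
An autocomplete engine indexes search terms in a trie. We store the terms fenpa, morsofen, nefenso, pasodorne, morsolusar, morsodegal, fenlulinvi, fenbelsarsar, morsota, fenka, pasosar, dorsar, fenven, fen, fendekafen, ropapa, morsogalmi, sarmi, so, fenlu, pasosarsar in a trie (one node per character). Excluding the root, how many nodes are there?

Count nodes per top-level branch (shared prefixes stored once):
  'd'-branch (dorsar): 6 nodes
  'f'-branch (fen, fenbelsarsar, fendekafen, fenka, fenlu, fenlulinvi, fenpa, fenven): 33 nodes
  'm'-branch (morsodegal, morsofen, morsogalmi, morsolusar, morsota): 25 nodes
  'n'-branch (nefenso): 7 nodes
  'p'-branch (pasodorne, pasosar, pasosarsar): 15 nodes
  'r'-branch (ropapa): 6 nodes
  's'-branch (sarmi, so): 6 nodes
Sum: 98

98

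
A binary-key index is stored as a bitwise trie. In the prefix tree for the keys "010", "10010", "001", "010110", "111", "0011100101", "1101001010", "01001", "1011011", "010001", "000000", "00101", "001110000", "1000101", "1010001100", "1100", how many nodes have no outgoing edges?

14

A leaf is a node with no children — equivalently, the end of a word that is not a proper prefix of any other stored word.
Those words: "000000", "00101", "001110000", "0011100101", "010001", "01001", "010110", "1000101", "10010", "1010001100", "1011011", "1100", "1101001010", "111"
Leaf count: 14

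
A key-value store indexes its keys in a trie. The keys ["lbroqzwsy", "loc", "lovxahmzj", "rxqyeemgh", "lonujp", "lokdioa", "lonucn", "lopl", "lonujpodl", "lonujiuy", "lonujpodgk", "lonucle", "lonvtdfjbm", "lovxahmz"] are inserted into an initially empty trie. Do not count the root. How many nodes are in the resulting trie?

57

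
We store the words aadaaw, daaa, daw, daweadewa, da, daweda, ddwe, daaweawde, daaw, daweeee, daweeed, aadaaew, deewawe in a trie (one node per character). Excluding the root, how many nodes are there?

Insert word by word; a character creates a node only if that edge doesn't already exist:
  "aadaaw" → 6 new (a, a, d, a, a, w)
  "daaa" → 4 new (d, a, a, a)
  "daw" → prefix "da" already present; 1 new (w)
  "daweadewa" → prefix "daw" already present; 6 new (e, a, d, e, w, a)
  "da" → prefix "da" already present; 0 new (none)
  "daweda" → prefix "dawe" already present; 2 new (d, a)
  "ddwe" → prefix "d" already present; 3 new (d, w, e)
  "daaweawde" → prefix "daa" already present; 6 new (w, e, a, w, d, e)
  "daaw" → prefix "daaw" already present; 0 new (none)
  "daweeee" → prefix "dawe" already present; 3 new (e, e, e)
  "daweeed" → prefix "daweee" already present; 1 new (d)
  "aadaaew" → prefix "aadaa" already present; 2 new (e, w)
  "deewawe" → prefix "d" already present; 6 new (e, e, w, a, w, e)
Total nodes = 6 + 4 + 1 + 6 + 0 + 2 + 3 + 6 + 0 + 3 + 1 + 2 + 6 = 40

40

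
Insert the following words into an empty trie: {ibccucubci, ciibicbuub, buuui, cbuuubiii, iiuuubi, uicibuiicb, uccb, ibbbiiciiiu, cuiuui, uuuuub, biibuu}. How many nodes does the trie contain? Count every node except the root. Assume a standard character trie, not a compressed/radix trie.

For each word, the new-node count is its length minus the longest prefix already in the trie:
  "ibccucubci" → 10 new (i, b, c, c, u, c, u, b, c, i)
  "ciibicbuub" → 10 new (c, i, i, b, i, c, b, u, u, b)
  "buuui" → 5 new (b, u, u, u, i)
  "cbuuubiii" → prefix "c" already present; 8 new (b, u, u, u, b, i, i, i)
  "iiuuubi" → prefix "i" already present; 6 new (i, u, u, u, b, i)
  "uicibuiicb" → 10 new (u, i, c, i, b, u, i, i, c, b)
  "uccb" → prefix "u" already present; 3 new (c, c, b)
  "ibbbiiciiiu" → prefix "ib" already present; 9 new (b, b, i, i, c, i, i, i, u)
  "cuiuui" → prefix "c" already present; 5 new (u, i, u, u, i)
  "uuuuub" → prefix "u" already present; 5 new (u, u, u, u, b)
  "biibuu" → prefix "b" already present; 5 new (i, i, b, u, u)
Total nodes = 10 + 10 + 5 + 8 + 6 + 10 + 3 + 9 + 5 + 5 + 5 = 76

76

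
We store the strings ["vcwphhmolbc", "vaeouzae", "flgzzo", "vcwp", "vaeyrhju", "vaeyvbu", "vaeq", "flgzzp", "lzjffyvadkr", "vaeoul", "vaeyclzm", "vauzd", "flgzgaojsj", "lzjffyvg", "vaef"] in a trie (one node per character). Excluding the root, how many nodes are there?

Insert word by word; a character creates a node only if that edge doesn't already exist:
  "vcwphhmolbc" → 11 new (v, c, w, p, h, h, m, o, l, b, c)
  "vaeouzae" → prefix "v" already present; 7 new (a, e, o, u, z, a, e)
  "flgzzo" → 6 new (f, l, g, z, z, o)
  "vcwp" → prefix "vcwp" already present; 0 new (none)
  "vaeyrhju" → prefix "vae" already present; 5 new (y, r, h, j, u)
  "vaeyvbu" → prefix "vaey" already present; 3 new (v, b, u)
  "vaeq" → prefix "vae" already present; 1 new (q)
  "flgzzp" → prefix "flgzz" already present; 1 new (p)
  "lzjffyvadkr" → 11 new (l, z, j, f, f, y, v, a, d, k, r)
  "vaeoul" → prefix "vaeou" already present; 1 new (l)
  "vaeyclzm" → prefix "vaey" already present; 4 new (c, l, z, m)
  "vauzd" → prefix "va" already present; 3 new (u, z, d)
  "flgzgaojsj" → prefix "flgz" already present; 6 new (g, a, o, j, s, j)
  "lzjffyvg" → prefix "lzjffyv" already present; 1 new (g)
  "vaef" → prefix "vae" already present; 1 new (f)
Total nodes = 11 + 7 + 6 + 0 + 5 + 3 + 1 + 1 + 11 + 1 + 4 + 3 + 6 + 1 + 1 = 61

61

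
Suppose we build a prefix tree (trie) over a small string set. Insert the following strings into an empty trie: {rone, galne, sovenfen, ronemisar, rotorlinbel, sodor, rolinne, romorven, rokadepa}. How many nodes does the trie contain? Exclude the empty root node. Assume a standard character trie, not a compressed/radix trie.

Trace insertions, counting only characters that open a new branch:
  "rone" → 4 new (r, o, n, e)
  "galne" → 5 new (g, a, l, n, e)
  "sovenfen" → 8 new (s, o, v, e, n, f, e, n)
  "ronemisar" → prefix "rone" already present; 5 new (m, i, s, a, r)
  "rotorlinbel" → prefix "ro" already present; 9 new (t, o, r, l, i, n, b, e, l)
  "sodor" → prefix "so" already present; 3 new (d, o, r)
  "rolinne" → prefix "ro" already present; 5 new (l, i, n, n, e)
  "romorven" → prefix "ro" already present; 6 new (m, o, r, v, e, n)
  "rokadepa" → prefix "ro" already present; 6 new (k, a, d, e, p, a)
Total nodes = 4 + 5 + 8 + 5 + 9 + 3 + 5 + 6 + 6 = 51

51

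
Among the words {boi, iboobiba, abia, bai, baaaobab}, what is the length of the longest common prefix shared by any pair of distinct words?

The deepest shared node is where two words last agree before diverging.
"baaaobab" and "bai" agree on "ba" (2 characters) before diverging; nothing deeper is shared.
Longest shared-prefix length: 2

2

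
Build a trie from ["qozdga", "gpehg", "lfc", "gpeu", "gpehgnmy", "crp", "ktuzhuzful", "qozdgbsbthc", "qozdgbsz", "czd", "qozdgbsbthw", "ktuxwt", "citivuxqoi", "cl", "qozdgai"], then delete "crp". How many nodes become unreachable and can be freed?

After clearing the end-marker at "crp", prune upward until reaching a node still needed by another word.
The suffix "rp" (2 nodes) is used only by "crp"; the node for "c" still has the child "z", so pruning stops there.
Nodes removed: 2

2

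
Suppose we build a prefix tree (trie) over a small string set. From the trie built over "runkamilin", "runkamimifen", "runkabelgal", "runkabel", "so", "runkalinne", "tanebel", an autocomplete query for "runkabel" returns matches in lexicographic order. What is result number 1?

runkabel

DFS of the "runkabel" subtree visits, in order: "runkabel", "runkabelgal"
Position 1: runkabel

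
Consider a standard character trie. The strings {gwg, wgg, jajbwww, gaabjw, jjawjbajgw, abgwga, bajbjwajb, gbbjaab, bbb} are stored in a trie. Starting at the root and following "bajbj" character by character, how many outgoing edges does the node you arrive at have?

1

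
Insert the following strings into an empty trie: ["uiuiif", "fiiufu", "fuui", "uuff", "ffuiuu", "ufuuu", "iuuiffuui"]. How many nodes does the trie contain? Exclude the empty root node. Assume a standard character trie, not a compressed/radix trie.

Insert word by word; a character creates a node only if that edge doesn't already exist:
  "uiuiif" → 6 new (u, i, u, i, i, f)
  "fiiufu" → 6 new (f, i, i, u, f, u)
  "fuui" → prefix "f" already present; 3 new (u, u, i)
  "uuff" → prefix "u" already present; 3 new (u, f, f)
  "ffuiuu" → prefix "f" already present; 5 new (f, u, i, u, u)
  "ufuuu" → prefix "u" already present; 4 new (f, u, u, u)
  "iuuiffuui" → 9 new (i, u, u, i, f, f, u, u, i)
Total nodes = 6 + 6 + 3 + 3 + 5 + 4 + 9 = 36

36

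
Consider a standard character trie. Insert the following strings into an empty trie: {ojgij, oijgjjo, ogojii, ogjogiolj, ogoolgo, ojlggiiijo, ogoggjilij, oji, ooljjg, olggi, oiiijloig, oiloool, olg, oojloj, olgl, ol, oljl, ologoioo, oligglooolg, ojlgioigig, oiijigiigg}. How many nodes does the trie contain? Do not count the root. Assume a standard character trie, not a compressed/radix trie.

99

Count nodes per top-level branch (shared prefixes stored once):
  'o'-branch (ogjogiolj, ogoggjilij, ogojii, ogoolgo, oiiijloig, oiijigiigg, oijgjjo, oiloool, ojgij, oji, ojlggiiijo, ojlgioigig, ol, olg, olggi, olgl, oligglooolg, oljl, ologoioo, oojloj, ooljjg): 99 nodes
Sum: 99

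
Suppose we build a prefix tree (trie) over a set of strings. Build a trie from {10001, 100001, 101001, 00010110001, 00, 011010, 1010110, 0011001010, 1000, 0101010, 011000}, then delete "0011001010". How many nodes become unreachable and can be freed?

8

Walk "0011001010" from the leaf back toward the root, removing each node that no remaining word uses.
The suffix "11001010" (8 nodes) is used only by "0011001010"; the node for "00" still has the child "0", so pruning stops there.
Nodes removed: 8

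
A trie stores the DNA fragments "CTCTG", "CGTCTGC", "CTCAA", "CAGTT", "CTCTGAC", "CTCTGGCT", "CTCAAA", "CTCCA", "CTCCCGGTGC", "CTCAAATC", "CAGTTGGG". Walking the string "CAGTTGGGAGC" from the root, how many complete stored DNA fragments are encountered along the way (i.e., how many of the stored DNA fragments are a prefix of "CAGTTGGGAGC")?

2

Traverse "CAGTTGGGAGC" character by character; count nodes along the way that are marked as word ends.
Prefixes of the query that are stored words: "CAGTT", "CAGTTGGG"
Count: 2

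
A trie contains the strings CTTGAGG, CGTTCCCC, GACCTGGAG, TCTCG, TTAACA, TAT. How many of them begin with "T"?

3

Filter for entries beginning with "T":
Words under "T": TAT, TCTCG, TTAACA
Count: 3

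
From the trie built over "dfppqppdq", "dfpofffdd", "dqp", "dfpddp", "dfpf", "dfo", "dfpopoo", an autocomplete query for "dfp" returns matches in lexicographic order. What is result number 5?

dfppqppdq

Words with prefix "dfp", in lexicographic order: "dfpddp", "dfpf", "dfpofffdd", "dfpopoo", "dfppqppdq"
The 5th is dfppqppdq.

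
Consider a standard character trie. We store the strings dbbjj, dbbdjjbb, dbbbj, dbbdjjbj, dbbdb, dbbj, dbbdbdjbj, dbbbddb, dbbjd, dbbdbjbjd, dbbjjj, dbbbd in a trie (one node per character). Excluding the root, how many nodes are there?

27

Count nodes per top-level branch (shared prefixes stored once):
  'd'-branch (dbbbd, dbbbddb, dbbbj, dbbdb, dbbdbdjbj, dbbdbjbjd, dbbdjjbb, dbbdjjbj, dbbj, dbbjd, dbbjj, dbbjjj): 27 nodes
Sum: 27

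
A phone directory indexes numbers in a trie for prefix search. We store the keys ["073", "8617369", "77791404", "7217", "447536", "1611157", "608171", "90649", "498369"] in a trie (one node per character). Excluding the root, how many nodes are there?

Trace insertions, counting only characters that open a new branch:
  "073" → 3 new (0, 7, 3)
  "8617369" → 7 new (8, 6, 1, 7, 3, 6, 9)
  "77791404" → 8 new (7, 7, 7, 9, 1, 4, 0, 4)
  "7217" → prefix "7" already present; 3 new (2, 1, 7)
  "447536" → 6 new (4, 4, 7, 5, 3, 6)
  "1611157" → 7 new (1, 6, 1, 1, 1, 5, 7)
  "608171" → 6 new (6, 0, 8, 1, 7, 1)
  "90649" → 5 new (9, 0, 6, 4, 9)
  "498369" → prefix "4" already present; 5 new (9, 8, 3, 6, 9)
Total nodes = 3 + 7 + 8 + 3 + 6 + 7 + 6 + 5 + 5 = 50

50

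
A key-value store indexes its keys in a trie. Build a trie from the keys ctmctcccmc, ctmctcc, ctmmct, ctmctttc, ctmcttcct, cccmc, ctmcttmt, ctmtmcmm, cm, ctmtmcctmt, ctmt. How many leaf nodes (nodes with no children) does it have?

Leaves are exactly the stored words that no other stored word extends.
Those words: "cccmc", "cm", "ctmctcccmc", "ctmcttcct", "ctmcttmt", "ctmctttc", "ctmmct", "ctmtmcctmt", "ctmtmcmm"
Leaf count: 9

9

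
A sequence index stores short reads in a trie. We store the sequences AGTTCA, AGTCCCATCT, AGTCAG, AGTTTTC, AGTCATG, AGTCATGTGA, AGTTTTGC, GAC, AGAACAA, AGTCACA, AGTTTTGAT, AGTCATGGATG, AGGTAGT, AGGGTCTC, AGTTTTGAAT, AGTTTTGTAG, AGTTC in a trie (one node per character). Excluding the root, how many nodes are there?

For each word, the new-node count is its length minus the longest prefix already in the trie:
  "AGTTCA" → 6 new (A, G, T, T, C, A)
  "AGTCCCATCT" → prefix "AGT" already present; 7 new (C, C, C, A, T, C, T)
  "AGTCAG" → prefix "AGTC" already present; 2 new (A, G)
  "AGTTTTC" → prefix "AGTT" already present; 3 new (T, T, C)
  "AGTCATG" → prefix "AGTCA" already present; 2 new (T, G)
  "AGTCATGTGA" → prefix "AGTCATG" already present; 3 new (T, G, A)
  "AGTTTTGC" → prefix "AGTTTT" already present; 2 new (G, C)
  "GAC" → 3 new (G, A, C)
  "AGAACAA" → prefix "AG" already present; 5 new (A, A, C, A, A)
  "AGTCACA" → prefix "AGTCA" already present; 2 new (C, A)
  "AGTTTTGAT" → prefix "AGTTTTG" already present; 2 new (A, T)
  "AGTCATGGATG" → prefix "AGTCATG" already present; 4 new (G, A, T, G)
  "AGGTAGT" → prefix "AG" already present; 5 new (G, T, A, G, T)
  "AGGGTCTC" → prefix "AGG" already present; 5 new (G, T, C, T, C)
  "AGTTTTGAAT" → prefix "AGTTTTGA" already present; 2 new (A, T)
  "AGTTTTGTAG" → prefix "AGTTTTG" already present; 3 new (T, A, G)
  "AGTTC" → prefix "AGTTC" already present; 0 new (none)
Total nodes = 6 + 7 + 2 + 3 + 2 + 3 + 2 + 3 + 5 + 2 + 2 + 4 + 5 + 5 + 2 + 3 + 0 = 56

56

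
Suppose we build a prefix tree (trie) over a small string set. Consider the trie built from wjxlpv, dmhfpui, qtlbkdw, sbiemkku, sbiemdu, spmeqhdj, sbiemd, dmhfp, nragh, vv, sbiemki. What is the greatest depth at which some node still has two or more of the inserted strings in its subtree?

6

Look for the deepest trie node that still has at least two words in its subtree.
e.g. "sbiemd" and "sbiemdu" share the prefix "sbiemd" of length 6; no pair shares a longer one.
Longest shared-prefix length: 6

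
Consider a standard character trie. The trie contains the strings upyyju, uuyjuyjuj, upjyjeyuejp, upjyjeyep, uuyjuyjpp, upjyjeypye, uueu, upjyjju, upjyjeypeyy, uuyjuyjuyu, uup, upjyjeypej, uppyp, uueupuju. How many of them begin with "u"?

Walk to "u"; the words in its subtree are exactly those with that prefix.
Words under "u": upjyjeyep, upjyjeypej, upjyjeypeyy, upjyjeypye, upjyjeyuejp, upjyjju, uppyp, upyyju, uueu, uueupuju, uup, uuyjuyjpp, uuyjuyjuj, uuyjuyjuyu
Count: 14

14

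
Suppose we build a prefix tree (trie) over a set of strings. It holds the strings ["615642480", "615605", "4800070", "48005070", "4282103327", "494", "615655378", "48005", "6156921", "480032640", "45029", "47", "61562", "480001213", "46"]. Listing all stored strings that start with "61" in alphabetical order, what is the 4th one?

615655378

Filter for "61…" and sort: "615605", "61562", "615642480", "615655378", "6156921"
Position 4: 615655378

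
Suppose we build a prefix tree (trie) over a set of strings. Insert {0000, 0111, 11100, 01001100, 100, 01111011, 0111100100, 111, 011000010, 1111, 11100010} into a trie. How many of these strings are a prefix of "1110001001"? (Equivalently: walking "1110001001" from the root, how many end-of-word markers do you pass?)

3

Check each prefix of "1110001001" against the stored set — each match is an end-marker on the path.
Prefixes of the query that are stored words: "111", "11100", "11100010"
Count: 3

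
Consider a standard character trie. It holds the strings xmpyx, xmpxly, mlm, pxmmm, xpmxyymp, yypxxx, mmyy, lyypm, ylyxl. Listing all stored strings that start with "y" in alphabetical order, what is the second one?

DFS of the "y" subtree visits, in order: "ylyxl", "yypxxx"
Position 2: yypxxx

yypxxx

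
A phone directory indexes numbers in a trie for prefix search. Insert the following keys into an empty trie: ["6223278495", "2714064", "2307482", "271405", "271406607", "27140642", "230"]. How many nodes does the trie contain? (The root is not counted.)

28

Trie structure (* marks end of a word):
(root)
├─ 2
│  ├─ 3
│  │  └─ 0 *
│  │     └─ 7
│  │        └─ 4
│  │           └─ 8
│  │              └─ 2 *
│  └─ 7
│     └─ 1
│        └─ 4
│           └─ 0
│              ├─ 5 *
│              └─ 6
│                 ├─ 4 *
│                 │  └─ 2 *
│                 └─ 6
│                    └─ 0
│                       └─ 7 *
└─ 6
   └─ 2
      └─ 2
         └─ 3
            └─ 2
               └─ 7
                  └─ 8
                     └─ 4
                        └─ 9
                           └─ 5 *
Counting every labelled node above: 28.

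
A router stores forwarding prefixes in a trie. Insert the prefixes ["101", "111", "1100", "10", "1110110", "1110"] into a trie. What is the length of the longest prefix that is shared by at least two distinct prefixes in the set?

Look for the deepest trie node that still has at least two words in its subtree.
"1110" and "1110110" agree on "1110" (4 characters) before diverging; nothing deeper is shared.
Longest shared-prefix length: 4

4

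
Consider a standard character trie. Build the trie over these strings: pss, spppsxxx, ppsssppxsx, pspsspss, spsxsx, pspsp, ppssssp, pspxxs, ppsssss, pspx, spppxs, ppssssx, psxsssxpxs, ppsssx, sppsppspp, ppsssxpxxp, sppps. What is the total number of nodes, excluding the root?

59

Trace insertions, counting only characters that open a new branch:
  "pss" → 3 new (p, s, s)
  "spppsxxx" → 8 new (s, p, p, p, s, x, x, x)
  "ppsssppxsx" → prefix "p" already present; 9 new (p, s, s, s, p, p, x, s, x)
  "pspsspss" → prefix "ps" already present; 6 new (p, s, s, p, s, s)
  "spsxsx" → prefix "sp" already present; 4 new (s, x, s, x)
  "pspsp" → prefix "psps" already present; 1 new (p)
  "ppssssp" → prefix "ppsss" already present; 2 new (s, p)
  "pspxxs" → prefix "psp" already present; 3 new (x, x, s)
  "ppsssss" → prefix "ppssss" already present; 1 new (s)
  "pspx" → prefix "pspx" already present; 0 new (none)
  "spppxs" → prefix "sppp" already present; 2 new (x, s)
  "ppssssx" → prefix "ppssss" already present; 1 new (x)
  "psxsssxpxs" → prefix "ps" already present; 8 new (x, s, s, s, x, p, x, s)
  "ppsssx" → prefix "ppsss" already present; 1 new (x)
  "sppsppspp" → prefix "spp" already present; 6 new (s, p, p, s, p, p)
  "ppsssxpxxp" → prefix "ppsssx" already present; 4 new (p, x, x, p)
  "sppps" → prefix "sppps" already present; 0 new (none)
Total nodes = 3 + 8 + 9 + 6 + 4 + 1 + 2 + 3 + 1 + 0 + 2 + 1 + 8 + 1 + 6 + 4 + 0 = 59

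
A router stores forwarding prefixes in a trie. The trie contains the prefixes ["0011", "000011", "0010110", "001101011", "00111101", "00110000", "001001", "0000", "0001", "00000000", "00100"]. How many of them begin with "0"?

11

Traverse to the node for "0", then collect every word in that subtree.
Words under "0": 0000, 00000000, 000011, 0001, 00100, 001001, 0010110, 0011, 00110000, 001101011, 00111101
Count: 11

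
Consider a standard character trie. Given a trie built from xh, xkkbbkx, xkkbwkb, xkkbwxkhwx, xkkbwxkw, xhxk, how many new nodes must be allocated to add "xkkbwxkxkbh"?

4

Walking "xkkbwxkxkbh" from the root, the first 7 characters ("xkkbwxk") follow existing edges; "x" is the first miss.
So 11 − 7 = 4 new nodes.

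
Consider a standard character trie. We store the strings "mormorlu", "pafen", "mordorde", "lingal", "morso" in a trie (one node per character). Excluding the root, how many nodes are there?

26

Trie structure (* marks end of a word):
(root)
├─ l
│  └─ i
│     └─ n
│        └─ g
│           └─ a
│              └─ l *
├─ m
│  └─ o
│     └─ r
│        ├─ d
│        │  └─ o
│        │     └─ r
│        │        └─ d
│        │           └─ e *
│        ├─ m
│        │  └─ o
│        │     └─ r
│        │        └─ l
│        │           └─ u *
│        └─ s
│           └─ o *
└─ p
   └─ a
      └─ f
         └─ e
            └─ n *
Counting every labelled node above: 26.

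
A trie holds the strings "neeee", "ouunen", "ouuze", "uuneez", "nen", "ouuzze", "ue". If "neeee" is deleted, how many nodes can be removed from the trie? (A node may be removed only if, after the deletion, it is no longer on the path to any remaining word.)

Walk "neeee" from the leaf back toward the root, removing each node that no remaining word uses.
The suffix "eee" (3 nodes) is used only by "neeee"; the node for "ne" still has the child "n", so pruning stops there.
Nodes removed: 3

3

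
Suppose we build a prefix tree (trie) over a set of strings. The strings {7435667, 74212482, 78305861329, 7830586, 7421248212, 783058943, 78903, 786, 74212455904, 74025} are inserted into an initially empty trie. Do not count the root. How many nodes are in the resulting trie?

Trace insertions, counting only characters that open a new branch:
  "7435667" → 7 new (7, 4, 3, 5, 6, 6, 7)
  "74212482" → prefix "74" already present; 6 new (2, 1, 2, 4, 8, 2)
  "78305861329" → prefix "7" already present; 10 new (8, 3, 0, 5, 8, 6, 1, 3, 2, 9)
  "7830586" → prefix "7830586" already present; 0 new (none)
  "7421248212" → prefix "74212482" already present; 2 new (1, 2)
  "783058943" → prefix "783058" already present; 3 new (9, 4, 3)
  "78903" → prefix "78" already present; 3 new (9, 0, 3)
  "786" → prefix "78" already present; 1 new (6)
  "74212455904" → prefix "742124" already present; 5 new (5, 5, 9, 0, 4)
  "74025" → prefix "74" already present; 3 new (0, 2, 5)
Total nodes = 7 + 6 + 10 + 0 + 2 + 3 + 3 + 1 + 5 + 3 = 40

40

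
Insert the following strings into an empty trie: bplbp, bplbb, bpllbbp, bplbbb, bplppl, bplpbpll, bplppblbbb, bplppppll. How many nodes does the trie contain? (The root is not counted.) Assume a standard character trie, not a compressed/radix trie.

27

Trie structure (* marks end of a word):
(root)
└─ b
   └─ p
      └─ l
         ├─ b
         │  ├─ b *
         │  │  └─ b *
         │  └─ p *
         ├─ l
         │  └─ b
         │     └─ b
         │        └─ p *
         └─ p
            ├─ b
            │  └─ p
            │     └─ l
            │        └─ l *
            └─ p
               ├─ b
               │  └─ l
               │     └─ b
               │        └─ b
               │           └─ b *
               ├─ l *
               └─ p
                  └─ p
                     └─ l
                        └─ l *
Counting every labelled node above: 27.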